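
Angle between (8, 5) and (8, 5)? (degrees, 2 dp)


u.v = 89, |u| = sqrt(89) = 9.434, |v| = sqrt(89) = 9.434
cos(theta) = u.v/(|u||v|) = 89/sqrt(7921) = 1
theta = acos(1) = 0 degrees

0 degrees


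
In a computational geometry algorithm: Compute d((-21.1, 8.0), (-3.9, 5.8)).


dx=17.2, dy=-2.2
d^2 = 17.2^2 + (-2.2)^2 = 300.68
d = sqrt(300.68) = 17.3401

17.3401


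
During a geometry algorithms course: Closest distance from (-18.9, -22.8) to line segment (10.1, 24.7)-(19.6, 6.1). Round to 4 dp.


Project P onto AB: t = 1 (clamped to [0,1])
Closest point on segment: (19.6, 6.1)
Distance: 48.14

48.14


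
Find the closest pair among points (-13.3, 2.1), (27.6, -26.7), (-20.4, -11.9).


d(P0,P1) = 50.0225, d(P0,P2) = 15.6975, d(P1,P2) = 50.2299
Closest: P0 and P2

Closest pair: (-13.3, 2.1) and (-20.4, -11.9), distance = 15.6975


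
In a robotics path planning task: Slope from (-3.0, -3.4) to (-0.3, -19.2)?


slope = (y2-y1)/(x2-x1) = ((-19.2)-(-3.4))/((-0.3)-(-3)) = (-15.8)/2.7 = -5.8519

-5.8519


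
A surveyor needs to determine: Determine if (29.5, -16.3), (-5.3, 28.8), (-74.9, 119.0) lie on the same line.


Cross product: ((-5.3)-29.5)*(119-(-16.3)) - (28.8-(-16.3))*((-74.9)-29.5)
= 0

Yes, collinear


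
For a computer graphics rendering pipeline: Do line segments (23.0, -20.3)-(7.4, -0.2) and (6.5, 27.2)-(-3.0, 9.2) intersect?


Cross products: d1=748.25, d2=276.5, d3=-409.35, d4=62.4
d1*d2 < 0 and d3*d4 < 0? no

No, they don't intersect


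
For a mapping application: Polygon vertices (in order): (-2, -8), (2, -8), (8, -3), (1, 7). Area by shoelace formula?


Shoelace sum: ((-2)*(-8) - 2*(-8)) + (2*(-3) - 8*(-8)) + (8*7 - 1*(-3)) + (1*(-8) - (-2)*7)
= 155
Area = |155|/2 = 77.5

77.5


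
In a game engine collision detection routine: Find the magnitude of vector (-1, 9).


|u| = sqrt((-1)^2 + 9^2) = sqrt(82) = 9.0554

9.0554


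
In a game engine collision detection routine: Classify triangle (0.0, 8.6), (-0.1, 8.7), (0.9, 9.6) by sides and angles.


Side lengths squared: AB^2=0.02, BC^2=1.81, CA^2=1.81
Sorted: [0.02, 1.81, 1.81]
By sides: Isosceles, By angles: Acute

Isosceles, Acute


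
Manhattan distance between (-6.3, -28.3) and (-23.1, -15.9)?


|(-6.3)-(-23.1)| + |(-28.3)-(-15.9)| = 16.8 + 12.4 = 29.2

29.2


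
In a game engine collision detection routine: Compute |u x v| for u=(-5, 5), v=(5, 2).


|u x v| = |(-5)*2 - 5*5|
= |(-10) - 25| = 35

35


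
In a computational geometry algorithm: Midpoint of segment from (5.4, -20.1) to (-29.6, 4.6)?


M = ((5.4+(-29.6))/2, ((-20.1)+4.6)/2)
= (-12.1, -7.75)

(-12.1, -7.75)


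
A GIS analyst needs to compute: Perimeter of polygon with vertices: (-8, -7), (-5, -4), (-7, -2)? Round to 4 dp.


Sides: (-8, -7)->(-5, -4): sqrt(18) = 4.242641, (-5, -4)->(-7, -2): sqrt(8) = 2.828427, (-7, -2)->(-8, -7): sqrt(26) = 5.09902
Sum = 12.170088
Perimeter = 12.1701

12.1701


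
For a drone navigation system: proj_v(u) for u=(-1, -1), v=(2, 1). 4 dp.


u.v = -3, |v| = sqrt(5) = 2.2361
Scalar projection = u.v / |v| = -3 / sqrt(5) = -1.3416

-1.3416


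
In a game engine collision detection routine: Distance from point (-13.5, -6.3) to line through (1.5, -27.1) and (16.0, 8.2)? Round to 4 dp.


|cross product| = 831.1
|line direction| = sqrt(1456.34) = 38.162
Distance = 831.1/sqrt(1456.34) = 21.7782

21.7782


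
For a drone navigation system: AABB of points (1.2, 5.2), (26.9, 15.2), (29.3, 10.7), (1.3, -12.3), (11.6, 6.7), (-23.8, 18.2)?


x range: [-23.8, 29.3]
y range: [-12.3, 18.2]
Bounding box: (-23.8,-12.3) to (29.3,18.2)

(-23.8,-12.3) to (29.3,18.2)


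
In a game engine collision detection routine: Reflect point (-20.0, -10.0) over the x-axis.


Reflection over x-axis: (x,y) -> (x,-y)
(-20, -10) -> (-20, 10)

(-20, 10)


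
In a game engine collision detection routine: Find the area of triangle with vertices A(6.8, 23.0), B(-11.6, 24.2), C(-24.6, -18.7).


Area = |x_A(y_B-y_C) + x_B(y_C-y_A) + x_C(y_A-y_B)|/2
= |291.72 + 483.72 + 29.52|/2
= 804.96/2 = 402.48

402.48


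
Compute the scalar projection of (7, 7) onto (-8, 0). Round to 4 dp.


u.v = -56, |v| = sqrt(64) = 8
Scalar projection = u.v / |v| = -56 / sqrt(64) = -7

-7


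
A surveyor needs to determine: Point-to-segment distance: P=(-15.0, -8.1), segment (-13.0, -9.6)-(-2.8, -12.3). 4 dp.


Project P onto AB: t = 0 (clamped to [0,1])
Closest point on segment: (-13, -9.6)
Distance: 2.5

2.5


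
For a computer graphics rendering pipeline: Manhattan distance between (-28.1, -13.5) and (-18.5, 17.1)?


|(-28.1)-(-18.5)| + |(-13.5)-17.1| = 9.6 + 30.6 = 40.2

40.2


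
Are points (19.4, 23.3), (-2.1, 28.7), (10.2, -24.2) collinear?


Cross product: ((-2.1)-19.4)*((-24.2)-23.3) - (28.7-23.3)*(10.2-19.4)
= 1070.93

No, not collinear


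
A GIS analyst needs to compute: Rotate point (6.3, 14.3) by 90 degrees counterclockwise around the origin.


90° CCW: (x,y) -> (-y, x)
(6.3,14.3) -> (-14.3, 6.3)

(-14.3, 6.3)


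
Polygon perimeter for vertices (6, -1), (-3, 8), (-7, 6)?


Sides: (6, -1)->(-3, 8): sqrt(162) = 12.727922, (-3, 8)->(-7, 6): sqrt(20) = 4.472136, (-7, 6)->(6, -1): sqrt(218) = 14.764823
Sum = 31.964881
Perimeter = 31.9649

31.9649


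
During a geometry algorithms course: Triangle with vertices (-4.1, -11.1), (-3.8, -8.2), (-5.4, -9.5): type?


Side lengths squared: AB^2=8.5, BC^2=4.25, CA^2=4.25
Sorted: [4.25, 4.25, 8.5]
By sides: Isosceles, By angles: Right

Isosceles, Right


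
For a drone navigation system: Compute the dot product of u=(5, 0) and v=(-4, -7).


u . v = u_x*v_x + u_y*v_y = 5*(-4) + 0*(-7)
= (-20) + 0 = -20

-20


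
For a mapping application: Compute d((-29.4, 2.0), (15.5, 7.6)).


dx=44.9, dy=5.6
d^2 = 44.9^2 + 5.6^2 = 2047.37
d = sqrt(2047.37) = 45.2479

45.2479


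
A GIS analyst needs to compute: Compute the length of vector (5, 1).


|u| = sqrt(5^2 + 1^2) = sqrt(26) = 5.099

5.099


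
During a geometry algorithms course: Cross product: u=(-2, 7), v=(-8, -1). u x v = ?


u x v = u_x*v_y - u_y*v_x = (-2)*(-1) - 7*(-8)
= 2 - (-56) = 58

58


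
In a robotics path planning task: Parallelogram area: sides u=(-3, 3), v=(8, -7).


|u x v| = |(-3)*(-7) - 3*8|
= |21 - 24| = 3

3


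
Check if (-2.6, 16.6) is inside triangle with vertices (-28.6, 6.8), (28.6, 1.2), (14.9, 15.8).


Cross products: AB x AP = 706.16, BC x BP = 244.54, CA x CP = -192.3
All same sign? no

No, outside


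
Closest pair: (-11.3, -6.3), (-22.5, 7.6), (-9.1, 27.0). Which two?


d(P0,P1) = 17.8508, d(P0,P2) = 33.3726, d(P1,P2) = 23.578
Closest: P0 and P1

Closest pair: (-11.3, -6.3) and (-22.5, 7.6), distance = 17.8508


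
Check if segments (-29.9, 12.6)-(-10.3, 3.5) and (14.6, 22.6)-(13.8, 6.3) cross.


Cross products: d1=-717.35, d2=-390.59, d3=600.95, d4=274.19
d1*d2 < 0 and d3*d4 < 0? no

No, they don't intersect


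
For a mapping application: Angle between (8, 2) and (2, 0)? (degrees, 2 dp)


u.v = 16, |u| = sqrt(68) = 8.2462, |v| = sqrt(4) = 2
cos(theta) = u.v/(|u||v|) = 16/sqrt(272) = 0.970143
theta = acos(0.970143) = 14.04 degrees

14.04 degrees


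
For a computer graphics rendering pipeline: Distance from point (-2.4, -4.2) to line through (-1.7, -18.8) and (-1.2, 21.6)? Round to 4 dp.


|cross product| = 35.58
|line direction| = sqrt(1632.41) = 40.4031
Distance = 35.58/sqrt(1632.41) = 0.8806

0.8806


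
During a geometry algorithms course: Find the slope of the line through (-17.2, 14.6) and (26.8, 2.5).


slope = (y2-y1)/(x2-x1) = (2.5-14.6)/(26.8-(-17.2)) = (-12.1)/44 = -0.275

-0.275


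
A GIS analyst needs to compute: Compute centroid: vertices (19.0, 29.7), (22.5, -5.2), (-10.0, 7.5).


Centroid = ((x_A+x_B+x_C)/3, (y_A+y_B+y_C)/3)
= ((19+22.5+(-10))/3, (29.7+(-5.2)+7.5)/3)
= (10.5, 10.6667)

(10.5, 10.6667)


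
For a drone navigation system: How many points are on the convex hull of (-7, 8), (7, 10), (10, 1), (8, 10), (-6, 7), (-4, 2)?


Convex hull vertices (CCW): (-7, 8), (-4, 2), (10, 1), (8, 10), (7, 10)
Count = 5

5


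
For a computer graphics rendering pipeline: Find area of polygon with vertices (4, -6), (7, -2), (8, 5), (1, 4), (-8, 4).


Shoelace sum: (4*(-2) - 7*(-6)) + (7*5 - 8*(-2)) + (8*4 - 1*5) + (1*4 - (-8)*4) + ((-8)*(-6) - 4*4)
= 180
Area = |180|/2 = 90

90


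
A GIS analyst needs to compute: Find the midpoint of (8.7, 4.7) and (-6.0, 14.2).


M = ((8.7+(-6))/2, (4.7+14.2)/2)
= (1.35, 9.45)

(1.35, 9.45)


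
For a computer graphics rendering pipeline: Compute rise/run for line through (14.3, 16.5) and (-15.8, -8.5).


slope = (y2-y1)/(x2-x1) = ((-8.5)-16.5)/((-15.8)-14.3) = (-25)/(-30.1) = 0.8306

0.8306


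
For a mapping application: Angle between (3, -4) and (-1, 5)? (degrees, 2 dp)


u.v = -23, |u| = sqrt(25) = 5, |v| = sqrt(26) = 5.099
cos(theta) = u.v/(|u||v|) = -23/sqrt(650) = -0.902134
theta = acos(-0.902134) = 154.44 degrees

154.44 degrees


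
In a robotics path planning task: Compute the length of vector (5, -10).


|u| = sqrt(5^2 + (-10)^2) = sqrt(125) = 11.1803

11.1803


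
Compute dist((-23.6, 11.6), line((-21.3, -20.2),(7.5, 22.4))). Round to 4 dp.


|cross product| = 1013.82
|line direction| = sqrt(2644.2) = 51.4218
Distance = 1013.82/sqrt(2644.2) = 19.7158

19.7158


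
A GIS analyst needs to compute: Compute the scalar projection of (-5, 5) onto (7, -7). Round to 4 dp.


u.v = -70, |v| = sqrt(98) = 9.8995
Scalar projection = u.v / |v| = -70 / sqrt(98) = -7.0711

-7.0711


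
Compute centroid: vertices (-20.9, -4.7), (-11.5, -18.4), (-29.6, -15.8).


Centroid = ((x_A+x_B+x_C)/3, (y_A+y_B+y_C)/3)
= (((-20.9)+(-11.5)+(-29.6))/3, ((-4.7)+(-18.4)+(-15.8))/3)
= (-20.6667, -12.9667)

(-20.6667, -12.9667)


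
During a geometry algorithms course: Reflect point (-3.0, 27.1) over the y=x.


Reflection over y=x: (x,y) -> (y,x)
(-3, 27.1) -> (27.1, -3)

(27.1, -3)


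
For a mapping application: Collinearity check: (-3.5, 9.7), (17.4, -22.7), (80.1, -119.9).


Cross product: (17.4-(-3.5))*((-119.9)-9.7) - ((-22.7)-9.7)*(80.1-(-3.5))
= 0

Yes, collinear


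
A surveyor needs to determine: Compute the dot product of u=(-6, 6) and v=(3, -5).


u . v = u_x*v_x + u_y*v_y = (-6)*3 + 6*(-5)
= (-18) + (-30) = -48

-48


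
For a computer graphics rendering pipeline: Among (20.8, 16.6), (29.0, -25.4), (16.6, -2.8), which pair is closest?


d(P0,P1) = 42.793, d(P0,P2) = 19.8494, d(P1,P2) = 25.7783
Closest: P0 and P2

Closest pair: (20.8, 16.6) and (16.6, -2.8), distance = 19.8494


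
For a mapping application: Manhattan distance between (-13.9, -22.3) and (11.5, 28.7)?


|(-13.9)-11.5| + |(-22.3)-28.7| = 25.4 + 51 = 76.4

76.4


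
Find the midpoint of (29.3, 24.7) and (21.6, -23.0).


M = ((29.3+21.6)/2, (24.7+(-23))/2)
= (25.45, 0.85)

(25.45, 0.85)


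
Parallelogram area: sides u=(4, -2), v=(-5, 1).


|u x v| = |4*1 - (-2)*(-5)|
= |4 - 10| = 6

6


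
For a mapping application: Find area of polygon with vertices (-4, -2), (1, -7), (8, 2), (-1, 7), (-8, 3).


Shoelace sum: ((-4)*(-7) - 1*(-2)) + (1*2 - 8*(-7)) + (8*7 - (-1)*2) + ((-1)*3 - (-8)*7) + ((-8)*(-2) - (-4)*3)
= 227
Area = |227|/2 = 113.5

113.5


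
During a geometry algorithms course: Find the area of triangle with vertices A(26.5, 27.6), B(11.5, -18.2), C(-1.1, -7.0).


Area = |x_A(y_B-y_C) + x_B(y_C-y_A) + x_C(y_A-y_B)|/2
= |(-296.8) + (-397.9) + (-50.38)|/2
= 745.08/2 = 372.54

372.54


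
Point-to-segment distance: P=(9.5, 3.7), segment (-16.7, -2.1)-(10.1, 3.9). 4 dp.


Project P onto AB: t = 0.9771 (clamped to [0,1])
Closest point on segment: (9.486, 3.7625)
Distance: 0.0641

0.0641


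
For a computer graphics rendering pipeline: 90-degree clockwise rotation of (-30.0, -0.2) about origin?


90° CW: (x,y) -> (y, -x)
(-30,-0.2) -> (-0.2, 30)

(-0.2, 30)


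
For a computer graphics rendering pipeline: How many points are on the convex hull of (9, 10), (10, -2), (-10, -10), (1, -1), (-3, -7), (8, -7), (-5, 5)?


Convex hull vertices (CCW): (-10, -10), (8, -7), (10, -2), (9, 10), (-5, 5)
Count = 5

5


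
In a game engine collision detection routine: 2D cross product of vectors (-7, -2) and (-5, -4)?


u x v = u_x*v_y - u_y*v_x = (-7)*(-4) - (-2)*(-5)
= 28 - 10 = 18

18


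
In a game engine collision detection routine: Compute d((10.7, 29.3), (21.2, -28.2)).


dx=10.5, dy=-57.5
d^2 = 10.5^2 + (-57.5)^2 = 3416.5
d = sqrt(3416.5) = 58.4508

58.4508


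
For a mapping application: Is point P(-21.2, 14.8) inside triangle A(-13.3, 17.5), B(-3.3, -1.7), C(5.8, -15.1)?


Cross products: AB x AP = -178.68, BC x BP = -89.71, CA x CP = 309.11
All same sign? no

No, outside


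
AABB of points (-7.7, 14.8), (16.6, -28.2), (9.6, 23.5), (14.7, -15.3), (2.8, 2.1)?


x range: [-7.7, 16.6]
y range: [-28.2, 23.5]
Bounding box: (-7.7,-28.2) to (16.6,23.5)

(-7.7,-28.2) to (16.6,23.5)


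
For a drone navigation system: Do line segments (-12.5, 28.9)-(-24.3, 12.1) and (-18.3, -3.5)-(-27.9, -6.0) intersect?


Cross products: d1=-296.54, d2=-164.76, d3=284.88, d4=153.1
d1*d2 < 0 and d3*d4 < 0? no

No, they don't intersect


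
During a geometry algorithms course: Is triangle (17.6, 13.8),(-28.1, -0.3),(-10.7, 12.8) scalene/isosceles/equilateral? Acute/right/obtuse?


Side lengths squared: AB^2=2287.3, BC^2=474.37, CA^2=801.89
Sorted: [474.37, 801.89, 2287.3]
By sides: Scalene, By angles: Obtuse

Scalene, Obtuse


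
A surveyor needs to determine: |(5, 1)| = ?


|u| = sqrt(5^2 + 1^2) = sqrt(26) = 5.099

5.099


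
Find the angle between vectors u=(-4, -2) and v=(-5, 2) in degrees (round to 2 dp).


u.v = 16, |u| = sqrt(20) = 4.4721, |v| = sqrt(29) = 5.3852
cos(theta) = u.v/(|u||v|) = 16/sqrt(580) = 0.664364
theta = acos(0.664364) = 48.37 degrees

48.37 degrees


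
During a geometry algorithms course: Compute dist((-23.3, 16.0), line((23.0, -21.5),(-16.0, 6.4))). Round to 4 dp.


|cross product| = 170.73
|line direction| = sqrt(2299.41) = 47.9522
Distance = 170.73/sqrt(2299.41) = 3.5604

3.5604


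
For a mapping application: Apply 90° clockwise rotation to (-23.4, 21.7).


90° CW: (x,y) -> (y, -x)
(-23.4,21.7) -> (21.7, 23.4)

(21.7, 23.4)


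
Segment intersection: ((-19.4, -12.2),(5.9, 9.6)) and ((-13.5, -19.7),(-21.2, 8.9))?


Cross products: d1=110.99, d2=-780.45, d3=-318.37, d4=573.07
d1*d2 < 0 and d3*d4 < 0? yes

Yes, they intersect


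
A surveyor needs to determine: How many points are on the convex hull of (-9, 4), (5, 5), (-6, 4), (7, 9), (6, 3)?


Convex hull vertices (CCW): (-9, 4), (6, 3), (7, 9)
Count = 3

3


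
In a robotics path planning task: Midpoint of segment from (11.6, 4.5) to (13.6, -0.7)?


M = ((11.6+13.6)/2, (4.5+(-0.7))/2)
= (12.6, 1.9)

(12.6, 1.9)


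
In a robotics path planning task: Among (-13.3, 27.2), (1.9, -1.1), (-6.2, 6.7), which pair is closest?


d(P0,P1) = 32.1237, d(P0,P2) = 21.6947, d(P1,P2) = 11.245
Closest: P1 and P2

Closest pair: (1.9, -1.1) and (-6.2, 6.7), distance = 11.245


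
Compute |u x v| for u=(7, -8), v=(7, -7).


|u x v| = |7*(-7) - (-8)*7|
= |(-49) - (-56)| = 7

7


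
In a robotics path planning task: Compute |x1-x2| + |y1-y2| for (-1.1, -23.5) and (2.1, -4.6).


|(-1.1)-2.1| + |(-23.5)-(-4.6)| = 3.2 + 18.9 = 22.1

22.1


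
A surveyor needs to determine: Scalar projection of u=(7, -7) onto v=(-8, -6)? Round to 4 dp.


u.v = -14, |v| = sqrt(100) = 10
Scalar projection = u.v / |v| = -14 / sqrt(100) = -1.4

-1.4


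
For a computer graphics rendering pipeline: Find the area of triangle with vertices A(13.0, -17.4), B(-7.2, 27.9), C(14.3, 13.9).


Area = |x_A(y_B-y_C) + x_B(y_C-y_A) + x_C(y_A-y_B)|/2
= |182 + (-225.36) + (-647.79)|/2
= 691.15/2 = 345.575

345.575


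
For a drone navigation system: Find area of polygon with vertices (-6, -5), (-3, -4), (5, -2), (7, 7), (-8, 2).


Shoelace sum: ((-6)*(-4) - (-3)*(-5)) + ((-3)*(-2) - 5*(-4)) + (5*7 - 7*(-2)) + (7*2 - (-8)*7) + ((-8)*(-5) - (-6)*2)
= 206
Area = |206|/2 = 103

103


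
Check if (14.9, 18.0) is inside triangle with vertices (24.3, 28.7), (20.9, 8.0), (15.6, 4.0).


Cross products: AB x AP = -158.2, BC x BP = -77, CA x CP = 139.09
All same sign? no

No, outside


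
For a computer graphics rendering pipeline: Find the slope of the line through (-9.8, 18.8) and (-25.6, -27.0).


slope = (y2-y1)/(x2-x1) = ((-27)-18.8)/((-25.6)-(-9.8)) = (-45.8)/(-15.8) = 2.8987

2.8987


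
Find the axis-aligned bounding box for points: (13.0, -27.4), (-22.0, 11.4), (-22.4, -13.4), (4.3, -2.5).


x range: [-22.4, 13]
y range: [-27.4, 11.4]
Bounding box: (-22.4,-27.4) to (13,11.4)

(-22.4,-27.4) to (13,11.4)


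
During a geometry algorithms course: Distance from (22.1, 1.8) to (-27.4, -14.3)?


dx=-49.5, dy=-16.1
d^2 = (-49.5)^2 + (-16.1)^2 = 2709.46
d = sqrt(2709.46) = 52.0525

52.0525


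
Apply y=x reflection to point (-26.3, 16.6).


Reflection over y=x: (x,y) -> (y,x)
(-26.3, 16.6) -> (16.6, -26.3)

(16.6, -26.3)


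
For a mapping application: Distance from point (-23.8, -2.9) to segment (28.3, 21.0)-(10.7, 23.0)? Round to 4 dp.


Project P onto AB: t = 1 (clamped to [0,1])
Closest point on segment: (10.7, 23)
Distance: 43.14

43.14


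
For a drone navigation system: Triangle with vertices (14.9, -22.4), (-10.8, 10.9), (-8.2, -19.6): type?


Side lengths squared: AB^2=1769.38, BC^2=937.01, CA^2=541.45
Sorted: [541.45, 937.01, 1769.38]
By sides: Scalene, By angles: Obtuse

Scalene, Obtuse


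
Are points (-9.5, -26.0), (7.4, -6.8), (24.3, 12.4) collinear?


Cross product: (7.4-(-9.5))*(12.4-(-26)) - ((-6.8)-(-26))*(24.3-(-9.5))
= 0

Yes, collinear


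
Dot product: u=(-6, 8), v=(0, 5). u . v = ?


u . v = u_x*v_x + u_y*v_y = (-6)*0 + 8*5
= 0 + 40 = 40

40


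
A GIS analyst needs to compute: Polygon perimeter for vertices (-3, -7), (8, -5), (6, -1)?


Sides: (-3, -7)->(8, -5): sqrt(125) = 11.18034, (8, -5)->(6, -1): sqrt(20) = 4.472136, (6, -1)->(-3, -7): sqrt(117) = 10.816654
Sum = 26.46913
Perimeter = 26.4691

26.4691


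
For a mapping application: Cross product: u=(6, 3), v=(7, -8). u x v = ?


u x v = u_x*v_y - u_y*v_x = 6*(-8) - 3*7
= (-48) - 21 = -69

-69


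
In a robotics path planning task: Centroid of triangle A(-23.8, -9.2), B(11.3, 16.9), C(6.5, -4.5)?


Centroid = ((x_A+x_B+x_C)/3, (y_A+y_B+y_C)/3)
= (((-23.8)+11.3+6.5)/3, ((-9.2)+16.9+(-4.5))/3)
= (-2, 1.0667)

(-2, 1.0667)


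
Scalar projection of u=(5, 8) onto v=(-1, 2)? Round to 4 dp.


u.v = 11, |v| = sqrt(5) = 2.2361
Scalar projection = u.v / |v| = 11 / sqrt(5) = 4.9193

4.9193


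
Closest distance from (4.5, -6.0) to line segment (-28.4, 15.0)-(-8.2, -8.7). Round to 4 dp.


Project P onto AB: t = 1 (clamped to [0,1])
Closest point on segment: (-8.2, -8.7)
Distance: 12.9838

12.9838


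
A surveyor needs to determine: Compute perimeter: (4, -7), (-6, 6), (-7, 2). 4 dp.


Sides: (4, -7)->(-6, 6): sqrt(269) = 16.401219, (-6, 6)->(-7, 2): sqrt(17) = 4.123106, (-7, 2)->(4, -7): sqrt(202) = 14.21267
Sum = 34.736995
Perimeter = 34.737

34.737


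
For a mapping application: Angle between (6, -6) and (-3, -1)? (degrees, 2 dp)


u.v = -12, |u| = sqrt(72) = 8.4853, |v| = sqrt(10) = 3.1623
cos(theta) = u.v/(|u||v|) = -12/sqrt(720) = -0.447214
theta = acos(-0.447214) = 116.57 degrees

116.57 degrees


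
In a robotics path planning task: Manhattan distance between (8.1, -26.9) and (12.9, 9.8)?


|8.1-12.9| + |(-26.9)-9.8| = 4.8 + 36.7 = 41.5

41.5


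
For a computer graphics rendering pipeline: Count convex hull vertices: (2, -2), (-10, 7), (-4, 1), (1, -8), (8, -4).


Convex hull vertices (CCW): (-10, 7), (1, -8), (8, -4)
Count = 3

3


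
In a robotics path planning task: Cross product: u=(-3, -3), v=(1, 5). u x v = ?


u x v = u_x*v_y - u_y*v_x = (-3)*5 - (-3)*1
= (-15) - (-3) = -12

-12


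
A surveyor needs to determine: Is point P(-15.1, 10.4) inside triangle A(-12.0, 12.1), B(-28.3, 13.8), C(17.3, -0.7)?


Cross products: AB x AP = 32.98, BC x BP = 36.36, CA x CP = 89.49
All same sign? yes

Yes, inside


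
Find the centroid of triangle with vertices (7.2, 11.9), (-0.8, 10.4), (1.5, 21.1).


Centroid = ((x_A+x_B+x_C)/3, (y_A+y_B+y_C)/3)
= ((7.2+(-0.8)+1.5)/3, (11.9+10.4+21.1)/3)
= (2.6333, 14.4667)

(2.6333, 14.4667)


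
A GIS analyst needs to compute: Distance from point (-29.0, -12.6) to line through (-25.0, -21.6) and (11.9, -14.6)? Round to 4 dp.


|cross product| = 360.1
|line direction| = sqrt(1410.61) = 37.5581
Distance = 360.1/sqrt(1410.61) = 9.5878

9.5878


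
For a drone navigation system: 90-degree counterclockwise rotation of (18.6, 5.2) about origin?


90° CCW: (x,y) -> (-y, x)
(18.6,5.2) -> (-5.2, 18.6)

(-5.2, 18.6)


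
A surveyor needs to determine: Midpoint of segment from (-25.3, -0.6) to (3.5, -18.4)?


M = (((-25.3)+3.5)/2, ((-0.6)+(-18.4))/2)
= (-10.9, -9.5)

(-10.9, -9.5)


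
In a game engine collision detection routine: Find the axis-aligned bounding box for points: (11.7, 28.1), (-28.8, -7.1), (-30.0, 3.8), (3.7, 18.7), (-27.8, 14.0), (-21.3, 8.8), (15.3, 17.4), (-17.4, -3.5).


x range: [-30, 15.3]
y range: [-7.1, 28.1]
Bounding box: (-30,-7.1) to (15.3,28.1)

(-30,-7.1) to (15.3,28.1)


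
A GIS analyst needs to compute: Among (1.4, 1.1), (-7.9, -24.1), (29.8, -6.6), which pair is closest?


d(P0,P1) = 26.8613, d(P0,P2) = 29.4253, d(P1,P2) = 41.5637
Closest: P0 and P1

Closest pair: (1.4, 1.1) and (-7.9, -24.1), distance = 26.8613


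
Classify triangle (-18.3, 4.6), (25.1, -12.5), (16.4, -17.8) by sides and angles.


Side lengths squared: AB^2=2175.97, BC^2=103.78, CA^2=1705.85
Sorted: [103.78, 1705.85, 2175.97]
By sides: Scalene, By angles: Obtuse

Scalene, Obtuse


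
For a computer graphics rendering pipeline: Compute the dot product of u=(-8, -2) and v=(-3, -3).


u . v = u_x*v_x + u_y*v_y = (-8)*(-3) + (-2)*(-3)
= 24 + 6 = 30

30


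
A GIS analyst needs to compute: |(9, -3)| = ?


|u| = sqrt(9^2 + (-3)^2) = sqrt(90) = 9.4868

9.4868


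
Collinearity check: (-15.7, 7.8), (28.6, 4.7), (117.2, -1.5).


Cross product: (28.6-(-15.7))*((-1.5)-7.8) - (4.7-7.8)*(117.2-(-15.7))
= 0

Yes, collinear


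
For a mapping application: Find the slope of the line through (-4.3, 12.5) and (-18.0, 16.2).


slope = (y2-y1)/(x2-x1) = (16.2-12.5)/((-18)-(-4.3)) = 3.7/(-13.7) = -0.2701

-0.2701


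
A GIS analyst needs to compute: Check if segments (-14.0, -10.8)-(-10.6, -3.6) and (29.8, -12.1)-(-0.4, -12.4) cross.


Cross products: d1=-52.4, d2=-268.82, d3=-319.78, d4=-103.36
d1*d2 < 0 and d3*d4 < 0? no

No, they don't intersect


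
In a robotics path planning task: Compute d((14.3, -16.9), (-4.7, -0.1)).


dx=-19, dy=16.8
d^2 = (-19)^2 + 16.8^2 = 643.24
d = sqrt(643.24) = 25.3622

25.3622


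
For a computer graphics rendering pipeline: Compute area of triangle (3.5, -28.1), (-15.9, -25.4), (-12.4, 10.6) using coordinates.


Area = |x_A(y_B-y_C) + x_B(y_C-y_A) + x_C(y_A-y_B)|/2
= |(-126) + (-615.33) + 33.48|/2
= 707.85/2 = 353.925

353.925


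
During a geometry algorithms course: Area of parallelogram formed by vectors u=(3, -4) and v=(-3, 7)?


|u x v| = |3*7 - (-4)*(-3)|
= |21 - 12| = 9

9


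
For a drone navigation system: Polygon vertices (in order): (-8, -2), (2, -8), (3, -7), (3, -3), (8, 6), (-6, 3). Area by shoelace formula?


Shoelace sum: ((-8)*(-8) - 2*(-2)) + (2*(-7) - 3*(-8)) + (3*(-3) - 3*(-7)) + (3*6 - 8*(-3)) + (8*3 - (-6)*6) + ((-6)*(-2) - (-8)*3)
= 228
Area = |228|/2 = 114

114


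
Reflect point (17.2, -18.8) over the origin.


Reflection over origin: (x,y) -> (-x,-y)
(17.2, -18.8) -> (-17.2, 18.8)

(-17.2, 18.8)


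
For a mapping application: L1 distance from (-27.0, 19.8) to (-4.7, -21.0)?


|(-27)-(-4.7)| + |19.8-(-21)| = 22.3 + 40.8 = 63.1

63.1


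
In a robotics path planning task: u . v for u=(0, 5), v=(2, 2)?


u . v = u_x*v_x + u_y*v_y = 0*2 + 5*2
= 0 + 10 = 10

10


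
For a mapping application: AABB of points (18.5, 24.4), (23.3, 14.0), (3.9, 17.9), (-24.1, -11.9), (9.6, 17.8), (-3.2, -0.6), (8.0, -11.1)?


x range: [-24.1, 23.3]
y range: [-11.9, 24.4]
Bounding box: (-24.1,-11.9) to (23.3,24.4)

(-24.1,-11.9) to (23.3,24.4)


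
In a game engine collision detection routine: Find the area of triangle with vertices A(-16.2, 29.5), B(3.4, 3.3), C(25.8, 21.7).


Area = |x_A(y_B-y_C) + x_B(y_C-y_A) + x_C(y_A-y_B)|/2
= |298.08 + (-26.52) + 675.96|/2
= 947.52/2 = 473.76

473.76


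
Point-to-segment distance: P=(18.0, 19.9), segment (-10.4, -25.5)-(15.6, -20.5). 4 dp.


Project P onto AB: t = 1 (clamped to [0,1])
Closest point on segment: (15.6, -20.5)
Distance: 40.4712

40.4712


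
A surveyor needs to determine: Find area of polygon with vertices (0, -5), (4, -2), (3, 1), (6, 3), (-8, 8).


Shoelace sum: (0*(-2) - 4*(-5)) + (4*1 - 3*(-2)) + (3*3 - 6*1) + (6*8 - (-8)*3) + ((-8)*(-5) - 0*8)
= 145
Area = |145|/2 = 72.5

72.5


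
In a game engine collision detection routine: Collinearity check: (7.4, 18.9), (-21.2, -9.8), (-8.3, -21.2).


Cross product: ((-21.2)-7.4)*((-21.2)-18.9) - ((-9.8)-18.9)*((-8.3)-7.4)
= 696.27

No, not collinear


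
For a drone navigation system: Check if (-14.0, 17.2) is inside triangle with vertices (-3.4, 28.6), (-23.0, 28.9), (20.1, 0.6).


Cross products: AB x AP = 226.62, BC x BP = -249.57, CA x CP = 564.7
All same sign? no

No, outside


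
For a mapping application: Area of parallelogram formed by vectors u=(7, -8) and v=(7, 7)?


|u x v| = |7*7 - (-8)*7|
= |49 - (-56)| = 105

105


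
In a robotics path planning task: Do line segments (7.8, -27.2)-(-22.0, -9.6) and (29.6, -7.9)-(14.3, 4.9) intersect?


Cross products: d1=574.33, d2=686.49, d3=-958.82, d4=-1070.98
d1*d2 < 0 and d3*d4 < 0? no

No, they don't intersect


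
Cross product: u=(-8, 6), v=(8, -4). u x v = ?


u x v = u_x*v_y - u_y*v_x = (-8)*(-4) - 6*8
= 32 - 48 = -16

-16


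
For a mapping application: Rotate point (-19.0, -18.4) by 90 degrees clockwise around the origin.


90° CW: (x,y) -> (y, -x)
(-19,-18.4) -> (-18.4, 19)

(-18.4, 19)


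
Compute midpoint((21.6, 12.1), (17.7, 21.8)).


M = ((21.6+17.7)/2, (12.1+21.8)/2)
= (19.65, 16.95)

(19.65, 16.95)


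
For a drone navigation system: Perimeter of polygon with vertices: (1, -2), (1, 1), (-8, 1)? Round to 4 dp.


Sides: (1, -2)->(1, 1): sqrt(9) = 3, (1, 1)->(-8, 1): sqrt(81) = 9, (-8, 1)->(1, -2): sqrt(90) = 9.486833
Sum = 21.486833
Perimeter = 21.4868

21.4868


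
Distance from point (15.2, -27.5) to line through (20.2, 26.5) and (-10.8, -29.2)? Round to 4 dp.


|cross product| = 1395.5
|line direction| = sqrt(4063.49) = 63.7455
Distance = 1395.5/sqrt(4063.49) = 21.8917

21.8917


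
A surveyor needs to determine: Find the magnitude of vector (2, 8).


|u| = sqrt(2^2 + 8^2) = sqrt(68) = 8.2462

8.2462


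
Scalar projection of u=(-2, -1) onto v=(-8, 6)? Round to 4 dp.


u.v = 10, |v| = sqrt(100) = 10
Scalar projection = u.v / |v| = 10 / sqrt(100) = 1

1


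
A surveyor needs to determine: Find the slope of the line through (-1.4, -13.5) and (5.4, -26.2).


slope = (y2-y1)/(x2-x1) = ((-26.2)-(-13.5))/(5.4-(-1.4)) = (-12.7)/6.8 = -1.8676

-1.8676


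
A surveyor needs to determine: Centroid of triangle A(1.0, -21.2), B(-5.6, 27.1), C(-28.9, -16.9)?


Centroid = ((x_A+x_B+x_C)/3, (y_A+y_B+y_C)/3)
= ((1+(-5.6)+(-28.9))/3, ((-21.2)+27.1+(-16.9))/3)
= (-11.1667, -3.6667)

(-11.1667, -3.6667)


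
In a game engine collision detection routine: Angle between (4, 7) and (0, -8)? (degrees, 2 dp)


u.v = -56, |u| = sqrt(65) = 8.0623, |v| = sqrt(64) = 8
cos(theta) = u.v/(|u||v|) = -56/sqrt(4160) = -0.868243
theta = acos(-0.868243) = 150.26 degrees

150.26 degrees


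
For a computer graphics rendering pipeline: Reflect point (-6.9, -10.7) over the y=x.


Reflection over y=x: (x,y) -> (y,x)
(-6.9, -10.7) -> (-10.7, -6.9)

(-10.7, -6.9)


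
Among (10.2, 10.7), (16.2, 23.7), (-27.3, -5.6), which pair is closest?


d(P0,P1) = 14.3178, d(P0,P2) = 40.8894, d(P1,P2) = 52.4475
Closest: P0 and P1

Closest pair: (10.2, 10.7) and (16.2, 23.7), distance = 14.3178


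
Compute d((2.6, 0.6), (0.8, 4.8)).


dx=-1.8, dy=4.2
d^2 = (-1.8)^2 + 4.2^2 = 20.88
d = sqrt(20.88) = 4.5695

4.5695


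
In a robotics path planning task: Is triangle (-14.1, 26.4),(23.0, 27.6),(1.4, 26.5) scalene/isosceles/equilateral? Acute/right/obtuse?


Side lengths squared: AB^2=1377.85, BC^2=467.77, CA^2=240.26
Sorted: [240.26, 467.77, 1377.85]
By sides: Scalene, By angles: Obtuse

Scalene, Obtuse


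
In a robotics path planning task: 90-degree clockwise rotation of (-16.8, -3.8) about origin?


90° CW: (x,y) -> (y, -x)
(-16.8,-3.8) -> (-3.8, 16.8)

(-3.8, 16.8)


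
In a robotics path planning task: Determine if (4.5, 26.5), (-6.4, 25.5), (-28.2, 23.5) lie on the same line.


Cross product: ((-6.4)-4.5)*(23.5-26.5) - (25.5-26.5)*((-28.2)-4.5)
= 0

Yes, collinear


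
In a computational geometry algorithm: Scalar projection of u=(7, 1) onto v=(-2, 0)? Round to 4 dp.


u.v = -14, |v| = sqrt(4) = 2
Scalar projection = u.v / |v| = -14 / sqrt(4) = -7

-7


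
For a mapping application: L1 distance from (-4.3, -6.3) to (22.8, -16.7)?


|(-4.3)-22.8| + |(-6.3)-(-16.7)| = 27.1 + 10.4 = 37.5

37.5


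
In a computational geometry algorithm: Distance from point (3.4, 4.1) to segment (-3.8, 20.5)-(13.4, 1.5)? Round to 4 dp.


Project P onto AB: t = 0.6629 (clamped to [0,1])
Closest point on segment: (7.6024, 7.9043)
Distance: 5.6686

5.6686


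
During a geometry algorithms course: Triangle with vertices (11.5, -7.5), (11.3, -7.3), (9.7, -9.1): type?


Side lengths squared: AB^2=0.08, BC^2=5.8, CA^2=5.8
Sorted: [0.08, 5.8, 5.8]
By sides: Isosceles, By angles: Acute

Isosceles, Acute


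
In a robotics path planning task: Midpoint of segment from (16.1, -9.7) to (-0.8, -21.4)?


M = ((16.1+(-0.8))/2, ((-9.7)+(-21.4))/2)
= (7.65, -15.55)

(7.65, -15.55)


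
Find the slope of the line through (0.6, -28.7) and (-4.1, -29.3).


slope = (y2-y1)/(x2-x1) = ((-29.3)-(-28.7))/((-4.1)-0.6) = (-0.6)/(-4.7) = 0.1277

0.1277


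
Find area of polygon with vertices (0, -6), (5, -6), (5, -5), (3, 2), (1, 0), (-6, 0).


Shoelace sum: (0*(-6) - 5*(-6)) + (5*(-5) - 5*(-6)) + (5*2 - 3*(-5)) + (3*0 - 1*2) + (1*0 - (-6)*0) + ((-6)*(-6) - 0*0)
= 94
Area = |94|/2 = 47

47


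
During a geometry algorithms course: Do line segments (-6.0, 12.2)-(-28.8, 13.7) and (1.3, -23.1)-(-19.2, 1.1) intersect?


Cross products: d1=-546.99, d2=-25.98, d3=793.89, d4=272.88
d1*d2 < 0 and d3*d4 < 0? no

No, they don't intersect


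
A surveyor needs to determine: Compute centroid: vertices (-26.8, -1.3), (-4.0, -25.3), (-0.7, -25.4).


Centroid = ((x_A+x_B+x_C)/3, (y_A+y_B+y_C)/3)
= (((-26.8)+(-4)+(-0.7))/3, ((-1.3)+(-25.3)+(-25.4))/3)
= (-10.5, -17.3333)

(-10.5, -17.3333)


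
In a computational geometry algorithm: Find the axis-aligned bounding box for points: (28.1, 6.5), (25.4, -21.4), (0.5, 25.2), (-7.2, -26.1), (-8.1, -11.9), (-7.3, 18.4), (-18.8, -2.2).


x range: [-18.8, 28.1]
y range: [-26.1, 25.2]
Bounding box: (-18.8,-26.1) to (28.1,25.2)

(-18.8,-26.1) to (28.1,25.2)


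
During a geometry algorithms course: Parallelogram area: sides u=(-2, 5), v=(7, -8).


|u x v| = |(-2)*(-8) - 5*7|
= |16 - 35| = 19

19


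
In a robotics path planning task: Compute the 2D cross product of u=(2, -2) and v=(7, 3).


u x v = u_x*v_y - u_y*v_x = 2*3 - (-2)*7
= 6 - (-14) = 20

20


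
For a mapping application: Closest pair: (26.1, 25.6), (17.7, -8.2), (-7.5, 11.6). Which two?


d(P0,P1) = 34.8281, d(P0,P2) = 36.4, d(P1,P2) = 32.0481
Closest: P1 and P2

Closest pair: (17.7, -8.2) and (-7.5, 11.6), distance = 32.0481


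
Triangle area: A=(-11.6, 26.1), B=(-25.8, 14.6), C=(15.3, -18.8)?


Area = |x_A(y_B-y_C) + x_B(y_C-y_A) + x_C(y_A-y_B)|/2
= |(-387.44) + 1158.42 + 175.95|/2
= 946.93/2 = 473.465

473.465


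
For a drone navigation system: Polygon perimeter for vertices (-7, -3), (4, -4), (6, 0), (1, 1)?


Sides: (-7, -3)->(4, -4): sqrt(122) = 11.045361, (4, -4)->(6, 0): sqrt(20) = 4.472136, (6, 0)->(1, 1): sqrt(26) = 5.09902, (1, 1)->(-7, -3): sqrt(80) = 8.944272
Sum = 29.560789
Perimeter = 29.5608

29.5608


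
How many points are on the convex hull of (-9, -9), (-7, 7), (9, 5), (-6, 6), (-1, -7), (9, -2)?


Convex hull vertices (CCW): (-9, -9), (-1, -7), (9, -2), (9, 5), (-7, 7)
Count = 5

5


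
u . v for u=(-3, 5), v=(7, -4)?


u . v = u_x*v_x + u_y*v_y = (-3)*7 + 5*(-4)
= (-21) + (-20) = -41

-41


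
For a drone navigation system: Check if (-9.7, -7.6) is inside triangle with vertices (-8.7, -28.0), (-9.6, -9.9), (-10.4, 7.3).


Cross products: AB x AP = -0.26, BC x BP = -0.12, CA x CP = -0.62
All same sign? yes

Yes, inside


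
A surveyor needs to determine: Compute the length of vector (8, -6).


|u| = sqrt(8^2 + (-6)^2) = sqrt(100) = 10

10


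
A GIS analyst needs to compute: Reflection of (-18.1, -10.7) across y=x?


Reflection over y=x: (x,y) -> (y,x)
(-18.1, -10.7) -> (-10.7, -18.1)

(-10.7, -18.1)


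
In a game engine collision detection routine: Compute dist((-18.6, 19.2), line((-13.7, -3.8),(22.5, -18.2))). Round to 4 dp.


|cross product| = 762.04
|line direction| = sqrt(1517.8) = 38.959
Distance = 762.04/sqrt(1517.8) = 19.5601

19.5601


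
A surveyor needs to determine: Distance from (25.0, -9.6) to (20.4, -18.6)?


dx=-4.6, dy=-9
d^2 = (-4.6)^2 + (-9)^2 = 102.16
d = sqrt(102.16) = 10.1074

10.1074


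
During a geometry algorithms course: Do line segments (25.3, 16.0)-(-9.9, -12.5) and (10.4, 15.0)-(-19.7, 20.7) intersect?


Cross products: d1=-115.03, d2=943.46, d3=-389.45, d4=-1447.94
d1*d2 < 0 and d3*d4 < 0? no

No, they don't intersect


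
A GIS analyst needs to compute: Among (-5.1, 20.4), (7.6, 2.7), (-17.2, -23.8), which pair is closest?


d(P0,P1) = 21.7849, d(P0,P2) = 45.8263, d(P1,P2) = 36.2945
Closest: P0 and P1

Closest pair: (-5.1, 20.4) and (7.6, 2.7), distance = 21.7849


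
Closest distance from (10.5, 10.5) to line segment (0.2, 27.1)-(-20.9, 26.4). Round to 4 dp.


Project P onto AB: t = 0 (clamped to [0,1])
Closest point on segment: (0.2, 27.1)
Distance: 19.5359

19.5359


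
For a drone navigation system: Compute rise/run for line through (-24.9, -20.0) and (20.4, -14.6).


slope = (y2-y1)/(x2-x1) = ((-14.6)-(-20))/(20.4-(-24.9)) = 5.4/45.3 = 0.1192

0.1192


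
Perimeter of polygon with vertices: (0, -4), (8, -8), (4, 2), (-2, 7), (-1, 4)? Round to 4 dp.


Sides: (0, -4)->(8, -8): sqrt(80) = 8.944272, (8, -8)->(4, 2): sqrt(116) = 10.77033, (4, 2)->(-2, 7): sqrt(61) = 7.81025, (-2, 7)->(-1, 4): sqrt(10) = 3.162278, (-1, 4)->(0, -4): sqrt(65) = 8.062258
Sum = 38.749388
Perimeter = 38.7494

38.7494


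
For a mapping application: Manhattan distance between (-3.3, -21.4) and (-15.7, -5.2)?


|(-3.3)-(-15.7)| + |(-21.4)-(-5.2)| = 12.4 + 16.2 = 28.6

28.6


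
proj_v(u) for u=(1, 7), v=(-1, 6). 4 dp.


u.v = 41, |v| = sqrt(37) = 6.0828
Scalar projection = u.v / |v| = 41 / sqrt(37) = 6.7404

6.7404


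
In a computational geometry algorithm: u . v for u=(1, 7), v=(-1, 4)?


u . v = u_x*v_x + u_y*v_y = 1*(-1) + 7*4
= (-1) + 28 = 27

27


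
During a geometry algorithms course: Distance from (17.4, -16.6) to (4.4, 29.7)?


dx=-13, dy=46.3
d^2 = (-13)^2 + 46.3^2 = 2312.69
d = sqrt(2312.69) = 48.0904

48.0904


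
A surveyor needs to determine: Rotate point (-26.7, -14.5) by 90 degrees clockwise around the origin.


90° CW: (x,y) -> (y, -x)
(-26.7,-14.5) -> (-14.5, 26.7)

(-14.5, 26.7)


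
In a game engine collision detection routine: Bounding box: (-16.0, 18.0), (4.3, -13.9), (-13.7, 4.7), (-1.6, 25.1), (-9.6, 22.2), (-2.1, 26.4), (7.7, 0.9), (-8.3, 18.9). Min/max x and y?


x range: [-16, 7.7]
y range: [-13.9, 26.4]
Bounding box: (-16,-13.9) to (7.7,26.4)

(-16,-13.9) to (7.7,26.4)


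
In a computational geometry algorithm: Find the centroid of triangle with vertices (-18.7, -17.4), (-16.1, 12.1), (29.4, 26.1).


Centroid = ((x_A+x_B+x_C)/3, (y_A+y_B+y_C)/3)
= (((-18.7)+(-16.1)+29.4)/3, ((-17.4)+12.1+26.1)/3)
= (-1.8, 6.9333)

(-1.8, 6.9333)


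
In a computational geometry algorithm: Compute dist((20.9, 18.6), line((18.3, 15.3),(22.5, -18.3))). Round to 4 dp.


|cross product| = 101.22
|line direction| = sqrt(1146.6) = 33.8615
Distance = 101.22/sqrt(1146.6) = 2.9892

2.9892


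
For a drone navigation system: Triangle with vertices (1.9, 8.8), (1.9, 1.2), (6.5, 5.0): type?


Side lengths squared: AB^2=57.76, BC^2=35.6, CA^2=35.6
Sorted: [35.6, 35.6, 57.76]
By sides: Isosceles, By angles: Acute

Isosceles, Acute


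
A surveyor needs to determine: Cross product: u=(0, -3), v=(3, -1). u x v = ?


u x v = u_x*v_y - u_y*v_x = 0*(-1) - (-3)*3
= 0 - (-9) = 9

9


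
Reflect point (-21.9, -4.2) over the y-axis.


Reflection over y-axis: (x,y) -> (-x,y)
(-21.9, -4.2) -> (21.9, -4.2)

(21.9, -4.2)


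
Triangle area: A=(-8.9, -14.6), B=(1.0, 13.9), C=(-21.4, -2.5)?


Area = |x_A(y_B-y_C) + x_B(y_C-y_A) + x_C(y_A-y_B)|/2
= |(-145.96) + 12.1 + 609.9|/2
= 476.04/2 = 238.02

238.02


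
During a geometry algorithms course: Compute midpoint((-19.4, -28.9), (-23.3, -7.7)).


M = (((-19.4)+(-23.3))/2, ((-28.9)+(-7.7))/2)
= (-21.35, -18.3)

(-21.35, -18.3)


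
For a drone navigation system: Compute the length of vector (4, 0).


|u| = sqrt(4^2 + 0^2) = sqrt(16) = 4

4


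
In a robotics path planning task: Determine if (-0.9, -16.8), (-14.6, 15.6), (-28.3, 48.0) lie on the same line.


Cross product: ((-14.6)-(-0.9))*(48-(-16.8)) - (15.6-(-16.8))*((-28.3)-(-0.9))
= 0

Yes, collinear


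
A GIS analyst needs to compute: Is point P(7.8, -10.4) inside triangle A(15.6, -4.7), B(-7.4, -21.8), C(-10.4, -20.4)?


Cross products: AB x AP = -2.28, BC x BP = -55.48, CA x CP = -25.74
All same sign? yes

Yes, inside


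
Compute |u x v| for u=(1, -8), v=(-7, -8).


|u x v| = |1*(-8) - (-8)*(-7)|
= |(-8) - 56| = 64

64


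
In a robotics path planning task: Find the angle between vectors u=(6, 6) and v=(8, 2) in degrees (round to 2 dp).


u.v = 60, |u| = sqrt(72) = 8.4853, |v| = sqrt(68) = 8.2462
cos(theta) = u.v/(|u||v|) = 60/sqrt(4896) = 0.857493
theta = acos(0.857493) = 30.96 degrees

30.96 degrees


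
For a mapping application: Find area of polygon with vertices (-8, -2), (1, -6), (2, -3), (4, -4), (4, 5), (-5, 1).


Shoelace sum: ((-8)*(-6) - 1*(-2)) + (1*(-3) - 2*(-6)) + (2*(-4) - 4*(-3)) + (4*5 - 4*(-4)) + (4*1 - (-5)*5) + ((-5)*(-2) - (-8)*1)
= 146
Area = |146|/2 = 73

73


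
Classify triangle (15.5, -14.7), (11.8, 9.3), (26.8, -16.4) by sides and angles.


Side lengths squared: AB^2=589.69, BC^2=885.49, CA^2=130.58
Sorted: [130.58, 589.69, 885.49]
By sides: Scalene, By angles: Obtuse

Scalene, Obtuse


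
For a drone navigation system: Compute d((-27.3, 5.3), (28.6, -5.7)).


dx=55.9, dy=-11
d^2 = 55.9^2 + (-11)^2 = 3245.81
d = sqrt(3245.81) = 56.972

56.972


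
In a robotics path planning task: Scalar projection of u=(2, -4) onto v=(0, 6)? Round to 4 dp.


u.v = -24, |v| = sqrt(36) = 6
Scalar projection = u.v / |v| = -24 / sqrt(36) = -4

-4


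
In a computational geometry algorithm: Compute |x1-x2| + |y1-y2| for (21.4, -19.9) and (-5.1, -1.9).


|21.4-(-5.1)| + |(-19.9)-(-1.9)| = 26.5 + 18 = 44.5

44.5
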